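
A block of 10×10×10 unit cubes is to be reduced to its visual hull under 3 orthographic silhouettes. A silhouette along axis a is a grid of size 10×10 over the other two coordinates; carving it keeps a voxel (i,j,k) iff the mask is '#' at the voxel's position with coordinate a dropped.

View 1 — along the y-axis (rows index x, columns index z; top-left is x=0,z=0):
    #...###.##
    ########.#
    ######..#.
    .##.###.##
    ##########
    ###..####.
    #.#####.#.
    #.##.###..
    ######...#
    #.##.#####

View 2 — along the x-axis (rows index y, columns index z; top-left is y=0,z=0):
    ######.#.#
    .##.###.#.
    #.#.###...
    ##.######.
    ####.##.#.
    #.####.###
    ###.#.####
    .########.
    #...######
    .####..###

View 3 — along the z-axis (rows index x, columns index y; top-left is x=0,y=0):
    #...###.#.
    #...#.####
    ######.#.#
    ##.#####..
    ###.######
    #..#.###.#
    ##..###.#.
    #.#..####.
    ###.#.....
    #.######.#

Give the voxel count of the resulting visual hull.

remaining voxels: 367

full grid |V| = 1000
carve view 1 (along y, XZ-mask fill 74/100): 740 voxels remain
carve view 2 (along x, YZ-mask fill 72/100): 539 voxels remain
carve view 3 (along z, XY-mask fill 65/100): 367 voxels remain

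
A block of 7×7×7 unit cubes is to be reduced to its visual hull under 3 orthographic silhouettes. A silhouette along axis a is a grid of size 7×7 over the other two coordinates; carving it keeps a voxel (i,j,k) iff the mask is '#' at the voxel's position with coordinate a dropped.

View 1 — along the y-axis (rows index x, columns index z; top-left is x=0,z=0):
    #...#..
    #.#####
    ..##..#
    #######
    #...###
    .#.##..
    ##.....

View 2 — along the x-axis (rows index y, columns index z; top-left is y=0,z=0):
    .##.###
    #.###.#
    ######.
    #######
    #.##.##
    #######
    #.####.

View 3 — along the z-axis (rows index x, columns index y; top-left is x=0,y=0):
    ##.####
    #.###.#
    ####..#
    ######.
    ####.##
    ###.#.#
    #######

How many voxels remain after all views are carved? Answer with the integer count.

full grid |V| = 343
V1 y: intersect with XZ mask (27 set) -- 189 left
V2 x: intersect with YZ mask (40 set) -- 155 left
V3 z: intersect with XY mask (40 set) -- 122 left

remaining voxels: 122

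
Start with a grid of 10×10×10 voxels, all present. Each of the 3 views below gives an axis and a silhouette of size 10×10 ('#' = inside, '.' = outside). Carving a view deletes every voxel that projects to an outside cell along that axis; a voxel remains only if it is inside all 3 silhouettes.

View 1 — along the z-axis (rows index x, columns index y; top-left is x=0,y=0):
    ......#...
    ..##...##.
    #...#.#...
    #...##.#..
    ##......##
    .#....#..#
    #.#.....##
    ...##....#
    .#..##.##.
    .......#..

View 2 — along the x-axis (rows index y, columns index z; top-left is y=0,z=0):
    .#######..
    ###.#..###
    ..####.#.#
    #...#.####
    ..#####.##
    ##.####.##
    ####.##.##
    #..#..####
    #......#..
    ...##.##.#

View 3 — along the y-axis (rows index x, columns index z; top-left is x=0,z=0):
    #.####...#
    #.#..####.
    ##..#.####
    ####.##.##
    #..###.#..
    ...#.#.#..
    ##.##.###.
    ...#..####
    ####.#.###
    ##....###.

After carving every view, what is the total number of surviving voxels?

before carving: 1000 voxels (10×10×10)
after view 1 [z-axis, 32 of 100 cells solid] → remaining = 320
after view 2 [x-axis, 62 of 100 cells solid] → remaining = 193
after view 3 [y-axis, 60 of 100 cells solid] → remaining = 125

voxel count = 125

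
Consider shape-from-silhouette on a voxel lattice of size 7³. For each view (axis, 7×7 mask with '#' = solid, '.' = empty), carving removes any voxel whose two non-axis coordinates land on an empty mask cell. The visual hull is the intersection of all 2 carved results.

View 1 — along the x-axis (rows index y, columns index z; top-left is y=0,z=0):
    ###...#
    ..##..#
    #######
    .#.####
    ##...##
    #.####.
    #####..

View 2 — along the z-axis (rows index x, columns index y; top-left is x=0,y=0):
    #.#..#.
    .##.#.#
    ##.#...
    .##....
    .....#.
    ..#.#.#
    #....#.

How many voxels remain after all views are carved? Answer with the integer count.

before carving: 343 voxels (7×7×7)
after view 1 [x-axis, 33 of 49 cells solid] → remaining = 231
after view 2 [z-axis, 18 of 49 cells solid] → remaining = 87

|visual hull| = 87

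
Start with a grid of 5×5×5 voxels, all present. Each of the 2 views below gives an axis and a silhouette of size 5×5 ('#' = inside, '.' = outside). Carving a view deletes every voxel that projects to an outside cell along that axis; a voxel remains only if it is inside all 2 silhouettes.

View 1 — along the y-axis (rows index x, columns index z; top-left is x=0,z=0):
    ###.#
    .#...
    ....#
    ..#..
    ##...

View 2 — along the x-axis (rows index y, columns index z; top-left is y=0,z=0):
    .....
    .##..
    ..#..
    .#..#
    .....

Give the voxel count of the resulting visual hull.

voxel count = 12

before carving: 125 voxels (5×5×5)
step 1: project along y, AND mask (9/25) → |grid| = 45
step 2: project along x, AND mask (5/25) → |grid| = 12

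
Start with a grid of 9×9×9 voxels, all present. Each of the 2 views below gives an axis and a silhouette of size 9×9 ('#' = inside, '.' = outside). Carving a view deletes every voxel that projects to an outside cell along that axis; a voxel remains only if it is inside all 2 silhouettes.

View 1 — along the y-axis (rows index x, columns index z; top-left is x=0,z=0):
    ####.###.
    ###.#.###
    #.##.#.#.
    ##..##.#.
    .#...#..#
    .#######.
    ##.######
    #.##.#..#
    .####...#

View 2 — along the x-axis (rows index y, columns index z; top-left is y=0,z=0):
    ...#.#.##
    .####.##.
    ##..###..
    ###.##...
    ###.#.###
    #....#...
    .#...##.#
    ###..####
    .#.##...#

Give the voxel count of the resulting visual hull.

257 voxels

start: 9×9×9 = 729 voxels
after view 1 [y-axis, 52 of 81 cells solid] → remaining = 468
after view 2 [x-axis, 44 of 81 cells solid] → remaining = 257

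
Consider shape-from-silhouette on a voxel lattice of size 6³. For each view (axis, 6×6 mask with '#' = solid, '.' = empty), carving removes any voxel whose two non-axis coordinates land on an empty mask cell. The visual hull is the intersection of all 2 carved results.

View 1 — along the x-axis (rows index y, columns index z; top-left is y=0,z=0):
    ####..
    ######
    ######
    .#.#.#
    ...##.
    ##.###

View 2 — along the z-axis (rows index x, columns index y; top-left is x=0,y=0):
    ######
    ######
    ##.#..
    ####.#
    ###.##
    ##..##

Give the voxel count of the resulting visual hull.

start: 6×6×6 = 216 voxels
[1] x-view keeps 26 columns → grid now 156
[2] z-view keeps 29 columns → grid now 129

voxel count = 129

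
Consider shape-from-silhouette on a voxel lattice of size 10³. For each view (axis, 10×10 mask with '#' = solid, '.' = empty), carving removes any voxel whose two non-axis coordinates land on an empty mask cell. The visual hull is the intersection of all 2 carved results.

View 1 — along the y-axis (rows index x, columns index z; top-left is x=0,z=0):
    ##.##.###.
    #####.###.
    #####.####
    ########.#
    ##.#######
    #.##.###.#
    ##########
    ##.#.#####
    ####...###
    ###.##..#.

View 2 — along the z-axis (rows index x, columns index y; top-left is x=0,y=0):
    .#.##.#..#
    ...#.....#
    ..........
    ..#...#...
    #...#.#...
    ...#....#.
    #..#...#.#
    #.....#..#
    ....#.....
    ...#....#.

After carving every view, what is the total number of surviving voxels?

voxel count = 193

initial block: 10^3 = 1000
step 1: project along y, AND mask (80/100) → |grid| = 800
step 2: project along z, AND mask (24/100) → |grid| = 193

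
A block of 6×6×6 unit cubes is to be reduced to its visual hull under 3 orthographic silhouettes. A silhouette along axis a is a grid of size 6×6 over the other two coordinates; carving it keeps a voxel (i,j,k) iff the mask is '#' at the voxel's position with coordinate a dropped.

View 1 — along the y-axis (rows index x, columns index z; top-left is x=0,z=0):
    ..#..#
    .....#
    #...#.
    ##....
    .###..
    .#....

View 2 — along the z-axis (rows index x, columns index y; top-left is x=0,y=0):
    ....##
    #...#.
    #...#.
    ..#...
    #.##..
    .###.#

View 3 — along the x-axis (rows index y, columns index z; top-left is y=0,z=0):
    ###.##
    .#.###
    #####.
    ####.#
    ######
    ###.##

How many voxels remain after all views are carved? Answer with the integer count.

before carving: 216 voxels (6×6×6)
carve view 1 (along y, XZ-mask fill 11/36): 66 voxels remain
carve view 2 (along z, XY-mask fill 14/36): 25 voxels remain
carve view 3 (along x, YZ-mask fill 30/36): 24 voxels remain

remaining voxels: 24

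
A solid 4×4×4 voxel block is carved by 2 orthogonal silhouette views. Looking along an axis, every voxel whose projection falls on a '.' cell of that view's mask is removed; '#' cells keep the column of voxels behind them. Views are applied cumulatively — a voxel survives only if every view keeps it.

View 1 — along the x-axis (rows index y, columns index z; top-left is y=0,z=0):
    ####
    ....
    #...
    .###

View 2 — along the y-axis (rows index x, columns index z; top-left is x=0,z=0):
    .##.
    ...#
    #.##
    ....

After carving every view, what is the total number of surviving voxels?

initial block: 4^3 = 64
V1 x: intersect with YZ mask (8 set) -- 32 left
V2 y: intersect with XZ mask (6 set) -- 12 left

voxel count = 12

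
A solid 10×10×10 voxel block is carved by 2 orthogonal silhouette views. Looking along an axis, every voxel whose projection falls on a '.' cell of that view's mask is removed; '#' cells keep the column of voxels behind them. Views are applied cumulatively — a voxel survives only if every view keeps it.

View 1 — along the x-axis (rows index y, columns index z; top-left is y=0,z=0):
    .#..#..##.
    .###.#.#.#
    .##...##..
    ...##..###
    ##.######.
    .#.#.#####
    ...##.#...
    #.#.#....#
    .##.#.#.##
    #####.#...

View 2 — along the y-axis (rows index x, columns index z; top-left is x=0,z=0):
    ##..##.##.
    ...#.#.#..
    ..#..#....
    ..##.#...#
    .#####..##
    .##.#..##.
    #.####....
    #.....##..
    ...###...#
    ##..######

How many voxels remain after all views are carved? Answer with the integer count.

voxel count = 243

before carving: 1000 voxels (10×10×10)
[1] x-view keeps 53 columns → grid now 530
[2] y-view keeps 47 columns → grid now 243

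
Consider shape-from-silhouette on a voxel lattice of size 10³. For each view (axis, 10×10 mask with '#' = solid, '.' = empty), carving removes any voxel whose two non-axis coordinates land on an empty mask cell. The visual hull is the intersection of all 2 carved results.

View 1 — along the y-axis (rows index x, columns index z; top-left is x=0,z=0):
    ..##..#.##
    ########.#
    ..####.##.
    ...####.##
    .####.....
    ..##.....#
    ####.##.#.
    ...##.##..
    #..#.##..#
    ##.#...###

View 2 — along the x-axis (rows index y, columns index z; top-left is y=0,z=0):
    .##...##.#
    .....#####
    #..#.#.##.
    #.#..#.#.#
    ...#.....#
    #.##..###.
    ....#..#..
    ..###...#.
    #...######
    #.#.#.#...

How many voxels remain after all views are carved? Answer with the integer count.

voxel count = 247

full grid |V| = 1000
V1 y: intersect with XZ mask (55 set) -- 550 left
V2 x: intersect with YZ mask (45 set) -- 247 left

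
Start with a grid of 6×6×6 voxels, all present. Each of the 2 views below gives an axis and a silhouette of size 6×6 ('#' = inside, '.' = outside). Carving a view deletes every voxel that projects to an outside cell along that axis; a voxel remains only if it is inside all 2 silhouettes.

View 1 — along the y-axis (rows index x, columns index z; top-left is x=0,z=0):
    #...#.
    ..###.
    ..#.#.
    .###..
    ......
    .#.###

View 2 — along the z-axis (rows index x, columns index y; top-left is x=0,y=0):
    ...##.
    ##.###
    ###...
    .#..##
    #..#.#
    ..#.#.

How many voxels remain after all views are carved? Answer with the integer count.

full grid |V| = 216
  1. axis=1 (XZ plane), |mask|=14  ⇒  voxels=84
  2. axis=2 (XY plane), |mask|=18  ⇒  voxels=42

remaining voxels: 42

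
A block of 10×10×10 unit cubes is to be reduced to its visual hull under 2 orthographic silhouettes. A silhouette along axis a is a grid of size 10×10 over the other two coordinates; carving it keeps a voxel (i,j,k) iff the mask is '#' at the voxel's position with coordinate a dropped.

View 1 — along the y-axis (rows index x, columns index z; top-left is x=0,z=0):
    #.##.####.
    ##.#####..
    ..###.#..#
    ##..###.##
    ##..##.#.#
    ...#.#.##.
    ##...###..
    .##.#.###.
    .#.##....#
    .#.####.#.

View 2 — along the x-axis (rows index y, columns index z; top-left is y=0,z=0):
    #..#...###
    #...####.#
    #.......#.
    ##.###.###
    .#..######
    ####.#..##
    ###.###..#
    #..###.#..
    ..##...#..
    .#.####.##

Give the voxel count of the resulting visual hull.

start: 10×10×10 = 1000 voxels
  1. axis=1 (XZ plane), |mask|=57  ⇒  voxels=570
  2. axis=0 (YZ plane), |mask|=57  ⇒  voxels=328

328 voxels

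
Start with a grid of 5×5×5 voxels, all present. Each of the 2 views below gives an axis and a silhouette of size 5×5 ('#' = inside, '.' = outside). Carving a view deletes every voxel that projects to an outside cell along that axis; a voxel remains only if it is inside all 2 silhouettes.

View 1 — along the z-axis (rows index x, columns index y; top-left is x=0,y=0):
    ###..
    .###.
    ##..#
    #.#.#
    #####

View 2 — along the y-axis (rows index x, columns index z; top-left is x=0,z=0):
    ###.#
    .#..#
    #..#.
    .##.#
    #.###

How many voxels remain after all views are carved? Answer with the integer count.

|visual hull| = 53

initial block: 5^3 = 125
  1. axis=2 (XY plane), |mask|=17  ⇒  voxels=85
  2. axis=1 (XZ plane), |mask|=15  ⇒  voxels=53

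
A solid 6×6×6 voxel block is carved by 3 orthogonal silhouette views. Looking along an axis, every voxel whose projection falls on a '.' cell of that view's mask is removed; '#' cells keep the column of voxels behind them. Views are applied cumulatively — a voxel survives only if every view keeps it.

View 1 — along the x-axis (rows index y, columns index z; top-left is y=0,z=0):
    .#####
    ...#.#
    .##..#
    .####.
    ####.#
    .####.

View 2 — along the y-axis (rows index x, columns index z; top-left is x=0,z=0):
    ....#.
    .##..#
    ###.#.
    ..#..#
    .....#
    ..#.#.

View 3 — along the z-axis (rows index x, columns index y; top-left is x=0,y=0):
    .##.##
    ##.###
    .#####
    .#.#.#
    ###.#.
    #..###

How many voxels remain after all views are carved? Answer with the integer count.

voxel count = 37

full grid |V| = 216
[1] x-view keeps 23 columns → grid now 138
[2] y-view keeps 13 columns → grid now 52
[3] z-view keeps 25 columns → grid now 37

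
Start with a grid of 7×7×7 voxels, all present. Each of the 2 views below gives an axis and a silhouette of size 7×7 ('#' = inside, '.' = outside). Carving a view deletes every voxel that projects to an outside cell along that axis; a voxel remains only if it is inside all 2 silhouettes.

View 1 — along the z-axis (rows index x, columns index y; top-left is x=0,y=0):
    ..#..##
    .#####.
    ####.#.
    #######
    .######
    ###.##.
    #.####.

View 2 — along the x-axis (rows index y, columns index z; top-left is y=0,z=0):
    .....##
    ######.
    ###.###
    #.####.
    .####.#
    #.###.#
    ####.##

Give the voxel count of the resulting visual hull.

full grid |V| = 343
[1] z-view keeps 36 columns → grid now 252
[2] x-view keeps 35 columns → grid now 183

183 voxels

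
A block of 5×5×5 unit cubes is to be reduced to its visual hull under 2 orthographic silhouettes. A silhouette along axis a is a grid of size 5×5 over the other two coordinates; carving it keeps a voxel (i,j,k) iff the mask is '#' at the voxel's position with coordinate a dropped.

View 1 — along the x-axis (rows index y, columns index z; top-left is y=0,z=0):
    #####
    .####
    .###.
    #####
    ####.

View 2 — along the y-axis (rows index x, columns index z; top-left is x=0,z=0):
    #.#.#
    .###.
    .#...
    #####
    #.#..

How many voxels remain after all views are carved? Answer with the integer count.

start: 5×5×5 = 125 voxels
  1. axis=0 (YZ plane), |mask|=21  ⇒  voxels=105
  2. axis=1 (XZ plane), |mask|=14  ⇒  voxels=60

60 voxels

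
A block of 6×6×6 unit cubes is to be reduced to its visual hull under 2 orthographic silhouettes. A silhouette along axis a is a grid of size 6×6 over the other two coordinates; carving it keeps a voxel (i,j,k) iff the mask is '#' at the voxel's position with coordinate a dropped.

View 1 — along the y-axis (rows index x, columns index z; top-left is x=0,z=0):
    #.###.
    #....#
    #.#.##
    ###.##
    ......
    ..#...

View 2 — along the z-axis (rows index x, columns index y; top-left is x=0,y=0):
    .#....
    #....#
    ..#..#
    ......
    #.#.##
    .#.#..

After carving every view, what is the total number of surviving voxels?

|visual hull| = 18

initial block: 6^3 = 216
carve view 1 (along y, XZ-mask fill 16/36): 96 voxels remain
carve view 2 (along z, XY-mask fill 11/36): 18 voxels remain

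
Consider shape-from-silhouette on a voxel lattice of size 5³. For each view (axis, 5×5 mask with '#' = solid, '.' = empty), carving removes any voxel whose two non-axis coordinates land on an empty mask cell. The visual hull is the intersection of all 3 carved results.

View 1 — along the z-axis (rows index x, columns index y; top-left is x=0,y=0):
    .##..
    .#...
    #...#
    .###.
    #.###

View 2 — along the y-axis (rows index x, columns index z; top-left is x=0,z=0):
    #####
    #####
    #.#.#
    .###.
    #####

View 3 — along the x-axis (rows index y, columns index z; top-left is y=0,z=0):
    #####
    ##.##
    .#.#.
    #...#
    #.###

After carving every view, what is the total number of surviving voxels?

initial block: 5^3 = 125
  1. axis=2 (XY plane), |mask|=12  ⇒  voxels=60
  2. axis=1 (XZ plane), |mask|=21  ⇒  voxels=50
  3. axis=0 (YZ plane), |mask|=17  ⇒  voxels=33

|visual hull| = 33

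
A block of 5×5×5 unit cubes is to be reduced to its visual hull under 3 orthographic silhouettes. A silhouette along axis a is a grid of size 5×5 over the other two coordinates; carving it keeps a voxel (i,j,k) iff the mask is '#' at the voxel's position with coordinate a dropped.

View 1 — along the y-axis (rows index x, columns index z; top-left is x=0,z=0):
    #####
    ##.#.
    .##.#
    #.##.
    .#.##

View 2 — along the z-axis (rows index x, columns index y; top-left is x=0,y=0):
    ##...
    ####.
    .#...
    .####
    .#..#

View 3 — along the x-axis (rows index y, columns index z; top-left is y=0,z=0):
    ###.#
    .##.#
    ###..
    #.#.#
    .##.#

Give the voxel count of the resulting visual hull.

full grid |V| = 125
step 1: project along y, AND mask (17/25) → |grid| = 85
step 2: project along z, AND mask (13/25) → |grid| = 43
step 3: project along x, AND mask (16/25) → |grid| = 26

26 voxels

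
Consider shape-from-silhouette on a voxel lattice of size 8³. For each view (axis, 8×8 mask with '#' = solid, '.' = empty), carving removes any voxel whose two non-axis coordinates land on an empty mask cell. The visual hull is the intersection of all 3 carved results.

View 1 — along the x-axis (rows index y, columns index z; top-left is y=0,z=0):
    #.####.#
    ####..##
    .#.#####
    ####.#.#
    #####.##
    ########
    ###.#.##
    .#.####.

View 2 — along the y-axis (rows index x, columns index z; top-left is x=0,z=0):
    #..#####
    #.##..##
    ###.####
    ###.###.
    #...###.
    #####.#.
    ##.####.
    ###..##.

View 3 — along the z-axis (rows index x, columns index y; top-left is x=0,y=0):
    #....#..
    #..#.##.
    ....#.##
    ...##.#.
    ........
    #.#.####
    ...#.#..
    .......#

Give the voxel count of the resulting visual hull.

start: 8×8×8 = 512 voxels
[1] x-view keeps 50 columns → grid now 400
[2] y-view keeps 45 columns → grid now 276
[3] z-view keeps 21 columns → grid now 100

voxel count = 100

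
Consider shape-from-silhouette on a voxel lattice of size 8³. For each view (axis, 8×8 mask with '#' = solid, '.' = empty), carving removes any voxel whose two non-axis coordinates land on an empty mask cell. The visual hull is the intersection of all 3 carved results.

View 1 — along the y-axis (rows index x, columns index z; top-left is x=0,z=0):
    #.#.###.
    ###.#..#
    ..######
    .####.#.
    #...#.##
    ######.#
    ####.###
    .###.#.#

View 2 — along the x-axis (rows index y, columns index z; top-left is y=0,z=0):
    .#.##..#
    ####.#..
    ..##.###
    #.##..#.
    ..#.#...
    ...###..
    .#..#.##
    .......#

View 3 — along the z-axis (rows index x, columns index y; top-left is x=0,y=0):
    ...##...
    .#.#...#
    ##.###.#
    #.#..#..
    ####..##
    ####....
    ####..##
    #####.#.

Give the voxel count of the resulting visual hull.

initial block: 8^3 = 512
[1] y-view keeps 44 columns → grid now 352
[2] x-view keeps 28 columns → grid now 156
[3] z-view keeps 36 columns → grid now 98

remaining voxels: 98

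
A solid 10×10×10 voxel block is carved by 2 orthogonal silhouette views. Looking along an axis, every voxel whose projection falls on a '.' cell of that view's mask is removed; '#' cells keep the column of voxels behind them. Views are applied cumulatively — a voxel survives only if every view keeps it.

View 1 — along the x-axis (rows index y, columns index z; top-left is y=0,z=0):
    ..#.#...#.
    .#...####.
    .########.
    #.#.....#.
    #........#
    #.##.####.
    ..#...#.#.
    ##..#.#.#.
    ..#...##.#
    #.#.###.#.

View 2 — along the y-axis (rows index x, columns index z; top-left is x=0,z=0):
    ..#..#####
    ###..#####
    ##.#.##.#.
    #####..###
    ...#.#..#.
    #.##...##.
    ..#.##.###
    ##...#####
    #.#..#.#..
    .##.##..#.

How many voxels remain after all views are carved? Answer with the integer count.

|visual hull| = 284

start: 10×10×10 = 1000 voxels
after view 1 [x-axis, 46 of 100 cells solid] → remaining = 460
after view 2 [y-axis, 58 of 100 cells solid] → remaining = 284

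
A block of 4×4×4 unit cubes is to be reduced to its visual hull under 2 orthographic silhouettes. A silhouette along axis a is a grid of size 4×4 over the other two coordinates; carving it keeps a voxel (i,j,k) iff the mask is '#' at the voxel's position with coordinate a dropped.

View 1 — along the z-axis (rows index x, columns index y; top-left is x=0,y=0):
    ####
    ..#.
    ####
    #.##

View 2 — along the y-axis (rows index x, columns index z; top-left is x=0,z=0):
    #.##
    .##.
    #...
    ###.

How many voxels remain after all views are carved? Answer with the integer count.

remaining voxels: 27

start: 4×4×4 = 64 voxels
after view 1 [z-axis, 12 of 16 cells solid] → remaining = 48
after view 2 [y-axis, 9 of 16 cells solid] → remaining = 27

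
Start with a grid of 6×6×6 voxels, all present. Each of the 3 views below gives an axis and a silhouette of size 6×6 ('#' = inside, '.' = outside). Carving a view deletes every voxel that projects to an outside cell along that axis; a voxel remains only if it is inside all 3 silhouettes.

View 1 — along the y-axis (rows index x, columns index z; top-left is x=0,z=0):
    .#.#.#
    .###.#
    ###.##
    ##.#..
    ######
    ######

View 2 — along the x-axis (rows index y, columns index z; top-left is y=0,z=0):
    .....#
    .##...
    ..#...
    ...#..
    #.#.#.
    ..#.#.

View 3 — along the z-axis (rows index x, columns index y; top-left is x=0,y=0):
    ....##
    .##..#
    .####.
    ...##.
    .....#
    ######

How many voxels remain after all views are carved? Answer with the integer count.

initial block: 6^3 = 216
[1] y-view keeps 27 columns → grid now 162
[2] x-view keeps 10 columns → grid now 42
[3] z-view keeps 18 columns → grid now 24

remaining voxels: 24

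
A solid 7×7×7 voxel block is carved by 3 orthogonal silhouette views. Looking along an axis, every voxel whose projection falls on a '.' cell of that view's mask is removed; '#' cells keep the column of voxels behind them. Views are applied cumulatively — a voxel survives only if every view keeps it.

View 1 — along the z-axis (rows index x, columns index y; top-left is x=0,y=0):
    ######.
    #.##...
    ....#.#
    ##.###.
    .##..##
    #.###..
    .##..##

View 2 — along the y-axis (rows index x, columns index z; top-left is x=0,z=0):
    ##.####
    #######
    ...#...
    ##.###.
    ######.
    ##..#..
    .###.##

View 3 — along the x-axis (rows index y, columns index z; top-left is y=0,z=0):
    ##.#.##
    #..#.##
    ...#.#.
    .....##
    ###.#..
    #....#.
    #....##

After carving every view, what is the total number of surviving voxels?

|visual hull| = 62

before carving: 343 voxels (7×7×7)
[1] z-view keeps 28 columns → grid now 196
[2] y-view keeps 33 columns → grid now 140
[3] x-view keeps 22 columns → grid now 62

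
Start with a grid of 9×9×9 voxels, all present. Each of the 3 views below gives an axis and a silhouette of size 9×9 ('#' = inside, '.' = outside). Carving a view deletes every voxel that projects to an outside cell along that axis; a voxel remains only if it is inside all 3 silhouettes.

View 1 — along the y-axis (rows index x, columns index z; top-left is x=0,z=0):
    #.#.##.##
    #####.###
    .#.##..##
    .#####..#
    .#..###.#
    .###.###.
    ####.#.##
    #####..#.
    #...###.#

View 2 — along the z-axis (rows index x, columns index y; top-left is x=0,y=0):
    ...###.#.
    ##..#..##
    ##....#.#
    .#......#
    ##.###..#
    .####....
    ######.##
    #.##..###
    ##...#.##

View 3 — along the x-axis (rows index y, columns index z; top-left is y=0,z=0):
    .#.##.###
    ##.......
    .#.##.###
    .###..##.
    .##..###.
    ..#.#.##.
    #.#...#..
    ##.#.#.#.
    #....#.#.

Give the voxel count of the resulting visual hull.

before carving: 729 voxels (9×9×9)
  1. axis=1 (XZ plane), |mask|=54  ⇒  voxels=486
  2. axis=2 (XY plane), |mask|=44  ⇒  voxels=267
  3. axis=0 (YZ plane), |mask|=39  ⇒  voxels=124

|visual hull| = 124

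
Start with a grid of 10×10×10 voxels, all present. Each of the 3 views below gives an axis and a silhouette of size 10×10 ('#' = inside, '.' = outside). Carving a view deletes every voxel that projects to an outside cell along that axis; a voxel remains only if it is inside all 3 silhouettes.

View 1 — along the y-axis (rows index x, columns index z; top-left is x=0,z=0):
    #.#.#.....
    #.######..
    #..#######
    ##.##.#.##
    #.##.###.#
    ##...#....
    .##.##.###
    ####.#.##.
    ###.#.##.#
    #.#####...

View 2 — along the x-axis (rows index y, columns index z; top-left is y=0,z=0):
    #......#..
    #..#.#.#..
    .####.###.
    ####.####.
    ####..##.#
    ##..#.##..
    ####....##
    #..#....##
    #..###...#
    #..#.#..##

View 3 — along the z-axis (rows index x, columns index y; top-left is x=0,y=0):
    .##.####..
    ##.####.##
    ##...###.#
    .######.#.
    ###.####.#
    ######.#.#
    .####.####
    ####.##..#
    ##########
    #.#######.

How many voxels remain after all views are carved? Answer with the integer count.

initial block: 10^3 = 1000
  1. axis=1 (XZ plane), |mask|=62  ⇒  voxels=620
  2. axis=0 (YZ plane), |mask|=53  ⇒  voxels=336
  3. axis=2 (XY plane), |mask|=76  ⇒  voxels=258

258 voxels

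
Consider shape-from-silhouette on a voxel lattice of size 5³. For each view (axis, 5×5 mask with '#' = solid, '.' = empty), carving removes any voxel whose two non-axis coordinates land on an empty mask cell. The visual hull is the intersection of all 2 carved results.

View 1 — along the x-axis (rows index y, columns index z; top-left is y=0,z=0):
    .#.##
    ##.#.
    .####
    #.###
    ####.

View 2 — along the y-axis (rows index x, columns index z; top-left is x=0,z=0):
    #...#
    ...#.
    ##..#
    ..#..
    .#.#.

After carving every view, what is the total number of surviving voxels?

voxel count = 33

start: 5×5×5 = 125 voxels
after view 1 [x-axis, 18 of 25 cells solid] → remaining = 90
after view 2 [y-axis, 9 of 25 cells solid] → remaining = 33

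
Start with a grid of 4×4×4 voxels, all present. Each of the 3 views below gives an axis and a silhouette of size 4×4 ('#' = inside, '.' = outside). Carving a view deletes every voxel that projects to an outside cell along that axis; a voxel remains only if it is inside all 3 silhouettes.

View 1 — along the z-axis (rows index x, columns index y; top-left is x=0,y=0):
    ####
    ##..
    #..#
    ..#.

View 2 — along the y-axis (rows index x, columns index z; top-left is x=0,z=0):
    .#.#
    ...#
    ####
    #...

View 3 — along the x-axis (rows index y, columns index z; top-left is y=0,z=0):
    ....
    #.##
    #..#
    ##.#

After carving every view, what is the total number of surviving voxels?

remaining voxels: 9

full grid |V| = 64
V1 z: intersect with XY mask (9 set) -- 36 left
V2 y: intersect with XZ mask (8 set) -- 19 left
V3 x: intersect with YZ mask (8 set) -- 9 left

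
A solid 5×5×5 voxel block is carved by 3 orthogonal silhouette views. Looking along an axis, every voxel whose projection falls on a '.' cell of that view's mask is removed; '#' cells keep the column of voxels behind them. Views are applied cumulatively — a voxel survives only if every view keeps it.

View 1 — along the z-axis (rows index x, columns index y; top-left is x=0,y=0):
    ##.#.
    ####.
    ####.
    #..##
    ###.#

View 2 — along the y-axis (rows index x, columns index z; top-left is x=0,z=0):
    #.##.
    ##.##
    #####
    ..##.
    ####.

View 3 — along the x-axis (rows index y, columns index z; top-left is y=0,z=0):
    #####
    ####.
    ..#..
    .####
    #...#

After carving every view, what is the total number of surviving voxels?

|visual hull| = 46

start: 5×5×5 = 125 voxels
V1 z: intersect with XY mask (18 set) -- 90 left
V2 y: intersect with XZ mask (18 set) -- 67 left
V3 x: intersect with YZ mask (16 set) -- 46 left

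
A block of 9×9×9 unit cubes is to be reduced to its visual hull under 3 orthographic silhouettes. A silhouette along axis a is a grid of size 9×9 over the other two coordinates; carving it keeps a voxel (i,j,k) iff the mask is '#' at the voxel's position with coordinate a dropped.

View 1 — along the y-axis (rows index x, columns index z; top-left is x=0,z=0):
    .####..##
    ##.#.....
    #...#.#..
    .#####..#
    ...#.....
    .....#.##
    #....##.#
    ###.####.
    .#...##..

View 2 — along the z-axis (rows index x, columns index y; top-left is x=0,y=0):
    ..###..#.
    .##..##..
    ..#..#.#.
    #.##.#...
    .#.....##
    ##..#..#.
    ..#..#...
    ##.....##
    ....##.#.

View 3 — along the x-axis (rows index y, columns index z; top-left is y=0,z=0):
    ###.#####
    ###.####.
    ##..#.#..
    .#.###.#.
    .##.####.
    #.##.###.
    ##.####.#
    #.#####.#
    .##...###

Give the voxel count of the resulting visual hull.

90 voxels

start: 9×9×9 = 729 voxels
step 1: project along y, AND mask (36/81) → |grid| = 324
step 2: project along z, AND mask (31/81) → |grid| = 129
step 3: project along x, AND mask (55/81) → |grid| = 90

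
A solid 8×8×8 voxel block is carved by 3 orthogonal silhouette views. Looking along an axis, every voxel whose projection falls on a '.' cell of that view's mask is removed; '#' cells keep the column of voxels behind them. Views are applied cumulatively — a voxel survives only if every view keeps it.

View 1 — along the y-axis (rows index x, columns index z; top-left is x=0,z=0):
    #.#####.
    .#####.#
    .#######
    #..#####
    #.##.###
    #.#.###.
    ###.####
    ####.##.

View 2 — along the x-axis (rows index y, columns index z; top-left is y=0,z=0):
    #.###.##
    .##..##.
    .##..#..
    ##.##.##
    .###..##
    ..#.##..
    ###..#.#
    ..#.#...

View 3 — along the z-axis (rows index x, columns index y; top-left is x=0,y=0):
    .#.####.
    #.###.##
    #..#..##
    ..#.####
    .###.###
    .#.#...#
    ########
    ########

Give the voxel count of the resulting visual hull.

before carving: 512 voxels (8×8×8)
V1 y: intersect with XZ mask (49 set) -- 392 left
V2 x: intersect with YZ mask (34 set) -- 209 left
V3 z: intersect with XY mask (45 set) -- 144 left

|visual hull| = 144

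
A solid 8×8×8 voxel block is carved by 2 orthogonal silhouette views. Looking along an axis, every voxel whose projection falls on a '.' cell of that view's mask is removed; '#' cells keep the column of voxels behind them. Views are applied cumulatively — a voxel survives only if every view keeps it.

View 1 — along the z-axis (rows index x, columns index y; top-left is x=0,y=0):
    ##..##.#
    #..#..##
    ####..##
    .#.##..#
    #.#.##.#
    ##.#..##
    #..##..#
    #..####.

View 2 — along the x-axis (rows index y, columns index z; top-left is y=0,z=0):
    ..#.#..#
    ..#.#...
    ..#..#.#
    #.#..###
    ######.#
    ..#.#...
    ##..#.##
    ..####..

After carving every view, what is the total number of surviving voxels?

full grid |V| = 512
[1] z-view keeps 38 columns → grid now 304
[2] x-view keeps 31 columns → grid now 154

voxel count = 154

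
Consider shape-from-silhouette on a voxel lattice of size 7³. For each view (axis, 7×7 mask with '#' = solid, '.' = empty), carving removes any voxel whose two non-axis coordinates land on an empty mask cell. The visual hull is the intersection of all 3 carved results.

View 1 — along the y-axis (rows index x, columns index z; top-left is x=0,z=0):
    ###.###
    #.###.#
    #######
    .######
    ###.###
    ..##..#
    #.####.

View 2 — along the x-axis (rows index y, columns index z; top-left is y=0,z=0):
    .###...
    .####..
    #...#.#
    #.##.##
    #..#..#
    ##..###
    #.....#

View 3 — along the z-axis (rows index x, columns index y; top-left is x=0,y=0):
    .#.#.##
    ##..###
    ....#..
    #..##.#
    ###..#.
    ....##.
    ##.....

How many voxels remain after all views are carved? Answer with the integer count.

remaining voxels: 61

before carving: 343 voxels (7×7×7)
V1 y: intersect with XZ mask (38 set) -- 266 left
V2 x: intersect with YZ mask (25 set) -- 136 left
V3 z: intersect with XY mask (22 set) -- 61 left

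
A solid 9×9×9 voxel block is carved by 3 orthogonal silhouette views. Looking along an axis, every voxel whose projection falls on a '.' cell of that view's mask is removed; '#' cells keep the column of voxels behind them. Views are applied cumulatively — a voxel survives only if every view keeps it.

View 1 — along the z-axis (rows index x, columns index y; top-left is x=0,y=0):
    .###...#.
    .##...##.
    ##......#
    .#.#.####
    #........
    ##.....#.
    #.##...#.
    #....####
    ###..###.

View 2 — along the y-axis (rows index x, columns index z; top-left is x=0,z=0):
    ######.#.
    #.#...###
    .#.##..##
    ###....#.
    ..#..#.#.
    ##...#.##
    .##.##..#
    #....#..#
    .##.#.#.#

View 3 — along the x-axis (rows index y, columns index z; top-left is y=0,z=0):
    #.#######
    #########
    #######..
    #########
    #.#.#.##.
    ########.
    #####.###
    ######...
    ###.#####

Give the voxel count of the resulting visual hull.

initial block: 9^3 = 729
step 1: project along z, AND mask (36/81) → |grid| = 324
step 2: project along y, AND mask (42/81) → |grid| = 170
step 3: project along x, AND mask (68/81) → |grid| = 146

146 voxels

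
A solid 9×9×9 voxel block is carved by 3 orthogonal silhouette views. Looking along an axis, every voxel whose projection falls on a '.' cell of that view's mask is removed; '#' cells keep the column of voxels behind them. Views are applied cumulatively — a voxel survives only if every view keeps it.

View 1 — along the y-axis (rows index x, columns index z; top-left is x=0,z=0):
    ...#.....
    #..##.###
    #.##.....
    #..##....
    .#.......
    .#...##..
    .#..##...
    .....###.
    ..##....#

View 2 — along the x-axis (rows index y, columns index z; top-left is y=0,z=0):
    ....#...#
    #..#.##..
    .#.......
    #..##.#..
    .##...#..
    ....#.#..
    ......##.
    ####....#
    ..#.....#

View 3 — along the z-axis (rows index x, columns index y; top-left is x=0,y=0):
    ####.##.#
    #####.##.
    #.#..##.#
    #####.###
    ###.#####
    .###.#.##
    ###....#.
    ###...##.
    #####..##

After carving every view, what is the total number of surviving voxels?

52 voxels

full grid |V| = 729
after view 1 [y-axis, 26 of 81 cells solid] → remaining = 234
after view 2 [x-axis, 25 of 81 cells solid] → remaining = 74
after view 3 [z-axis, 57 of 81 cells solid] → remaining = 52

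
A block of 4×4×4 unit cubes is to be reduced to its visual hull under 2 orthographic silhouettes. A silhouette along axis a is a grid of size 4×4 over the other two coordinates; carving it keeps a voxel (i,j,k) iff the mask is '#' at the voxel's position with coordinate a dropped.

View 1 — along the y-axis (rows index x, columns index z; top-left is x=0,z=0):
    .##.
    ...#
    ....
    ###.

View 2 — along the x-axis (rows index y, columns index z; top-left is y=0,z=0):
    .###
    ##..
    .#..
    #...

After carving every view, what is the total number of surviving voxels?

initial block: 4^3 = 64
  1. axis=1 (XZ plane), |mask|=6  ⇒  voxels=24
  2. axis=0 (YZ plane), |mask|=7  ⇒  voxels=11

remaining voxels: 11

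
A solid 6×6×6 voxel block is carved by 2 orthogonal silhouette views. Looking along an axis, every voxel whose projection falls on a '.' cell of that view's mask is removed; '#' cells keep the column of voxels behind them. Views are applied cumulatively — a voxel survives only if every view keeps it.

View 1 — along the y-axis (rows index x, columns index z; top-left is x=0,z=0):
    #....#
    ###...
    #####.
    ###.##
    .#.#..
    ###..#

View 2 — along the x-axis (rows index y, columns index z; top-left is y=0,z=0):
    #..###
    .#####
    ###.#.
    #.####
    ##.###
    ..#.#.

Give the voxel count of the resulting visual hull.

initial block: 6^3 = 216
carve view 1 (along y, XZ-mask fill 21/36): 126 voxels remain
carve view 2 (along x, YZ-mask fill 25/36): 83 voxels remain

remaining voxels: 83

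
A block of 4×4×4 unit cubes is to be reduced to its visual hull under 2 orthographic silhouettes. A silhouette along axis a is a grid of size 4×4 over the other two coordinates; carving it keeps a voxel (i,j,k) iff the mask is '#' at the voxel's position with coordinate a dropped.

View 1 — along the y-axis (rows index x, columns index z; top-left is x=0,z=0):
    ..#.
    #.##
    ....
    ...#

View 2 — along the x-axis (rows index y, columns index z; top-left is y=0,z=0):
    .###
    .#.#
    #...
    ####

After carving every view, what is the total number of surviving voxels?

voxel count = 12

full grid |V| = 64
  1. axis=1 (XZ plane), |mask|=5  ⇒  voxels=20
  2. axis=0 (YZ plane), |mask|=10  ⇒  voxels=12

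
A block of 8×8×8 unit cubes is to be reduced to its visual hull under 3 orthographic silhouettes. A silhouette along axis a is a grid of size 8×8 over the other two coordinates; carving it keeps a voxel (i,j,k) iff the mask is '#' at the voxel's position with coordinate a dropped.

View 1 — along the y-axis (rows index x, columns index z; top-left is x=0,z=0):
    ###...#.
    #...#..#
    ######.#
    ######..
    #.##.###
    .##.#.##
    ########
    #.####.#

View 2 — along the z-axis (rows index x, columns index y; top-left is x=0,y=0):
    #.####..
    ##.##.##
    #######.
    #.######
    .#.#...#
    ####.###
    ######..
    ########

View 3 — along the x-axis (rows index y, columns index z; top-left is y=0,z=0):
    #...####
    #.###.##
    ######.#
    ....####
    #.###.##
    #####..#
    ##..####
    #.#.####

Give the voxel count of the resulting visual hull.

remaining voxels: 202

before carving: 512 voxels (8×8×8)
step 1: project along y, AND mask (45/64) → |grid| = 360
step 2: project along z, AND mask (49/64) → |grid| = 278
step 3: project along x, AND mask (46/64) → |grid| = 202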